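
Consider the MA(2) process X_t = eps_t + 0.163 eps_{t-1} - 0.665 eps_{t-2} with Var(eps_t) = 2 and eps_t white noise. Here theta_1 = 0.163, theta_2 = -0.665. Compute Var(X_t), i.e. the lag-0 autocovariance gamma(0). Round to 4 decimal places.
\gamma(0) = 2.9376

For an MA(q) process X_t = eps_t + sum_i theta_i eps_{t-i} with
Var(eps_t) = sigma^2, the variance is
  gamma(0) = sigma^2 * (1 + sum_i theta_i^2).
  sum_i theta_i^2 = (0.163)^2 + (-0.665)^2 = 0.026569 + 0.442225 = 0.468794.
  gamma(0) = 2 * (1 + 0.468794) = 2 * 1.468794 = 2.937588, which rounds to 2.9376.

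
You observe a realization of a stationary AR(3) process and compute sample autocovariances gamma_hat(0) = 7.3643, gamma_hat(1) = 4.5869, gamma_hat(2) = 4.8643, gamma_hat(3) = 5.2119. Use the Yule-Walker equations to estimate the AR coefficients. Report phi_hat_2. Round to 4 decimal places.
\hat\phi_{2} = 0.3030

The Yule-Walker equations for an AR(p) process read, in matrix form,
  Gamma_p phi = r_p,   with   (Gamma_p)_{ij} = gamma(|i - j|),
                       (r_p)_i = gamma(i),   i,j = 1..p.
Substitute the sample gammas (Toeplitz matrix and right-hand side of size 3):
  Gamma_p = [[7.3643, 4.5869, 4.8643], [4.5869, 7.3643, 4.5869], [4.8643, 4.5869, 7.3643]]
  r_p     = [4.5869, 4.8643, 5.2119]
Written out (R1..R3):
  (R1) 7.3643 phi_1 + 4.5869 phi_2 + 4.8643 phi_3 = 4.5869
  (R2) 4.5869 phi_1 + 7.3643 phi_2 + 4.5869 phi_3 = 4.8643
  (R3) 4.8643 phi_1 + 4.5869 phi_2 + 7.3643 phi_3 = 5.2119
Gaussian elimination:
  R2 <- R2 - (4.5869/7.3643) R1 = R2 - (0.622856) R1:  4.507321 phi_2 + 1.557141 phi_3 = 2.007321
  R3 <- R3 - (4.8643/7.3643) R1 = R3 - (0.660524) R1:  1.557141 phi_2 + 4.151311 phi_3 = 2.182141
  R3 <- R3 - (1.557141/4.507321) R2 = R3 - (0.345469) R2:  3.613367 phi_3 = 1.488673
Back-substitution:
  phi_hat_3 = 1.488673 / 3.613367 = 0.411991
  phi_hat_2 = (2.007321 - (1.557141)(0.411991)) / 4.507321 = 0.303017
  phi_hat_1 = (4.5869 - (4.5869)(0.303017) - (4.8643)(0.411991)) / 7.3643 = 0.161991
So phi_hat = [0.1620, 0.3030, 0.4120].
Therefore phi_hat_2 = 0.3030.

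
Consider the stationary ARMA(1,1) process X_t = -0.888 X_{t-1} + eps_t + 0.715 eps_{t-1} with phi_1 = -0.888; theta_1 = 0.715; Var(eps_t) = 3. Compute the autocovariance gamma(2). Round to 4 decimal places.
\gamma(2) = 0.7957

Multiply the model equation by X_{t-k} and take expectations. With theta_0 = psi_0 = 1 and psi_j the MA(infinity) weights, this gives
  gamma(k) - sum_i phi_i gamma(k-i) = c_k,
  c_k = sigma^2 * sum_{j=k..q} theta_j psi_{j-k}   (c_k = 0 for k > q),
using gamma(-m) = gamma(m).
psi-weights needed (psi_j = theta_j + sum_i phi_i psi_{j-i}):
  psi_1 = theta_1 + phi_1 = 0.715 + (-0.888) = -0.173
Right-hand sides:
  c_0 = sigma^2 (1 + theta_1 psi_1) = 3 * (1 + (0.715)(-0.173)) = 3 * 0.876305 = 2.628915
  c_1 = sigma^2 theta_1 = 3 * (0.715) = 2.145
  c_2 = 0
Equations for k = 0 and k = 1 (AR order 1):
  gamma(0) = phi_1 gamma(1) + c_0
  gamma(1) = phi_1 gamma(0) + c_1
Substituting the second into the first: gamma(0) (1 - phi_1^2) = c_0 + phi_1 c_1, so
  gamma(0) = (c_0 + phi_1 c_1) / (1 - phi_1^2) = (2.628915 + (-0.888)(2.145)) / (1 - (-0.888)^2) = 0.724155 / 0.211456 = 3.424613.
  gamma(1) = phi_1 gamma(0) + c_1 = (-0.888)(3.424613) + (2.145) = -0.896056.
For k = 2 (> q): gamma(2) = phi_1 gamma(1) = (-0.888)(-0.896056) = 0.795698.
Therefore gamma(2) = 0.7957 (to 4 decimal places).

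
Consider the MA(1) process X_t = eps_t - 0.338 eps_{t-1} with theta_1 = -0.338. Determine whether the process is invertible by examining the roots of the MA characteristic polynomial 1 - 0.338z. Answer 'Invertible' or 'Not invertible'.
\text{Invertible}

The MA(q) characteristic polynomial is P(z) = 1 - 0.338z.
Invertibility requires all roots to lie outside the unit circle, i.e. |z| > 1 for every root.
This is linear in z: 1 + (-0.338) z = 0  =>  z = -1/(-0.338) = 2.95858,  |z| = 2.95858.
Moduli of all roots: 2.9586.
All moduli strictly greater than 1? Yes.
Verdict: Invertible.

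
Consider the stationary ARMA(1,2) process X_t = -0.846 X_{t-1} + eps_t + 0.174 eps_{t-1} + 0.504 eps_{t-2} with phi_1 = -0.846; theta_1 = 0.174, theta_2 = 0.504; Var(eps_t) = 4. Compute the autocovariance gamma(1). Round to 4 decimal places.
\gamma(1) = -19.2634

Multiply the model equation by X_{t-k} and take expectations. With theta_0 = psi_0 = 1 and psi_j the MA(infinity) weights, this gives
  gamma(k) - sum_i phi_i gamma(k-i) = c_k,
  c_k = sigma^2 * sum_{j=k..q} theta_j psi_{j-k}   (c_k = 0 for k > q),
using gamma(-m) = gamma(m).
psi-weights needed (psi_j = theta_j + sum_i phi_i psi_{j-i}):
  psi_1 = theta_1 + phi_1 = 0.174 + (-0.846) = -0.672
  psi_2 = theta_2 + phi_1 psi_1 = 0.504 + (-0.846)(-0.672) = 1.072512
Right-hand sides:
  c_0 = sigma^2 (1 + theta_1 psi_1 + theta_2 psi_2) = 4 * (1 + (0.174)(-0.672) + (0.504)(1.072512)) = 4 * 1.423618 = 5.694472
  c_1 = sigma^2 (theta_1 + theta_2 psi_1) = 4 * (0.174 + (0.504)(-0.672)) = -0.658752
  c_2 = sigma^2 theta_2 = 4 * (0.504) = 2.016
Equations for k = 0 and k = 1 (AR order 1):
  gamma(0) = phi_1 gamma(1) + c_0
  gamma(1) = phi_1 gamma(0) + c_1
Substituting the second into the first: gamma(0) (1 - phi_1^2) = c_0 + phi_1 c_1, so
  gamma(0) = (c_0 + phi_1 c_1) / (1 - phi_1^2) = (5.694472 + (-0.846)(-0.658752)) / (1 - (-0.846)^2) = 6.251776 / 0.284284 = 21.991306.
  gamma(1) = phi_1 gamma(0) + c_1 = (-0.846)(21.991306) + (-0.658752) = -19.263397.
Therefore gamma(1) = -19.2634 (to 4 decimal places).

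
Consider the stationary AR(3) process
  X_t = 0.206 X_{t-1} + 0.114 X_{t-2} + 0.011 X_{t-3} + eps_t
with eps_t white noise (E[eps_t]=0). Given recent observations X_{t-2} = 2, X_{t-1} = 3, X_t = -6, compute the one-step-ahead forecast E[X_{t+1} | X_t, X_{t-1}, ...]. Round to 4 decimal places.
E[X_{t+1} \mid \mathcal F_t] = -0.8720

For an AR(p) model X_t = c + sum_i phi_i X_{t-i} + eps_t, the
one-step-ahead conditional mean is
  E[X_{t+1} | X_t, ...] = c + sum_i phi_i X_{t+1-i}.
Substitute known values:
  E[X_{t+1} | ...] = (0.206) * (-6) + (0.114) * (3) + (0.011) * (2)
                   = -0.8720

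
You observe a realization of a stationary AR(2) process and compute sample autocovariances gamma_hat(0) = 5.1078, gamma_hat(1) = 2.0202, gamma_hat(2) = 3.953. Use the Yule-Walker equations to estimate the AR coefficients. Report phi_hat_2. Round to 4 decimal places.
\hat\phi_{2} = 0.7320

The Yule-Walker equations for an AR(p) process read, in matrix form,
  Gamma_p phi = r_p,   with   (Gamma_p)_{ij} = gamma(|i - j|),
                       (r_p)_i = gamma(i),   i,j = 1..p.
Substitute the sample gammas (Toeplitz matrix and right-hand side of size 2):
  Gamma_p = [[5.1078, 2.0202], [2.0202, 5.1078]]
  r_p     = [2.0202, 3.953]
Written out:
  5.1078 phi_1 + 2.0202 phi_2 = 2.0202
  2.0202 phi_1 + 5.1078 phi_2 = 3.953
Solve by Cramer's rule:
  det = gamma(0)^2 - gamma(1)^2 = (5.1078)^2 - (2.0202)^2 = 26.08962084 - 4.08120804 = 22.0084128
  phi_hat_1 = [gamma(1) gamma(0) - gamma(1) gamma(2)] / det = [(2.0202)(5.1078) - (2.0202)(3.953)] / 22.0084128 = 2.33292696 / 22.0084128 = 0.106
  phi_hat_2 = [gamma(0) gamma(2) - gamma(1)^2] / det = [(5.1078)(3.953) - (2.0202)^2] / 22.0084128 = 16.10992536 / 22.0084128 = 0.732
So phi_hat = [0.1060, 0.7320].
Therefore phi_hat_2 = 0.7320.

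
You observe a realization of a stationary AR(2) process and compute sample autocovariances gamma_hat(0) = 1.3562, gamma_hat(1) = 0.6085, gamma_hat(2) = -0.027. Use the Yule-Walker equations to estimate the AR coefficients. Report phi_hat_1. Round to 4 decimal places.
\hat\phi_{1} = 0.5730

The Yule-Walker equations for an AR(p) process read, in matrix form,
  Gamma_p phi = r_p,   with   (Gamma_p)_{ij} = gamma(|i - j|),
                       (r_p)_i = gamma(i),   i,j = 1..p.
Substitute the sample gammas (Toeplitz matrix and right-hand side of size 2):
  Gamma_p = [[1.3562, 0.6085], [0.6085, 1.3562]]
  r_p     = [0.6085, -0.027]
Written out:
  1.3562 phi_1 + 0.6085 phi_2 = 0.6085
  0.6085 phi_1 + 1.3562 phi_2 = -0.027
Solve by Cramer's rule:
  det = gamma(0)^2 - gamma(1)^2 = (1.3562)^2 - (0.6085)^2 = 1.83927844 - 0.37027225 = 1.46900619
  phi_hat_1 = [gamma(1) gamma(0) - gamma(1) gamma(2)] / det = [(0.6085)(1.3562) - (0.6085)(-0.027)] / 1.46900619 = 0.8416772 / 1.46900619 = 0.573
  phi_hat_2 = [gamma(0) gamma(2) - gamma(1)^2] / det = [(1.3562)(-0.027) - (0.6085)^2] / 1.46900619 = -0.40688965 / 1.46900619 = -0.277
So phi_hat = [0.5730, -0.2770].
Therefore phi_hat_1 = 0.5730.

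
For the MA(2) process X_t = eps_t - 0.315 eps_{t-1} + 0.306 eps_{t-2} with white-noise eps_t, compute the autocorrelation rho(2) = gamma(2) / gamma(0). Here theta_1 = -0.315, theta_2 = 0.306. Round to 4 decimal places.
\rho(2) = 0.2565

For an MA(q) process with theta_0 = 1, the autocovariance is
  gamma(k) = sigma^2 * sum_{i=0..q-k} theta_i * theta_{i+k},
and rho(k) = gamma(k) / gamma(0). Sigma^2 cancels.
  numerator   = (1)*(0.306) = 0.306.
  denominator = (1)^2 + (-0.315)^2 + (0.306)^2 = 1.192861.
  rho(2) = 0.306 / 1.192861 = 0.2565.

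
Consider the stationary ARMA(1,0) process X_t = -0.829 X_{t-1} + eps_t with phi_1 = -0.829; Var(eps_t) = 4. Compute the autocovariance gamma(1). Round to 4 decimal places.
\gamma(1) = -10.6024

Multiply the model equation by X_{t-k} and take expectations. With theta_0 = psi_0 = 1 and psi_j the MA(infinity) weights, this gives
  gamma(k) - sum_i phi_i gamma(k-i) = c_k,
  c_k = sigma^2 * sum_{j=k..q} theta_j psi_{j-k}   (c_k = 0 for k > q),
using gamma(-m) = gamma(m).
Pure AR (q = 0): c_0 = sigma^2 = 4, c_k = 0 for k >= 1.
Equations for k = 0 and k = 1 (AR order 1):
  gamma(0) = phi_1 gamma(1) + c_0
  gamma(1) = phi_1 gamma(0) + c_1
Substituting the second into the first: gamma(0) (1 - phi_1^2) = c_0 + phi_1 c_1, so
  gamma(0) = c_0 / (1 - phi_1^2) = 4 / (1 - (-0.829)^2) = 4 / 0.312759 = 12.7894.
  gamma(1) = phi_1 gamma(0) = (-0.829)(12.7894) = -10.602413.
Therefore gamma(1) = -10.6024 (to 4 decimal places).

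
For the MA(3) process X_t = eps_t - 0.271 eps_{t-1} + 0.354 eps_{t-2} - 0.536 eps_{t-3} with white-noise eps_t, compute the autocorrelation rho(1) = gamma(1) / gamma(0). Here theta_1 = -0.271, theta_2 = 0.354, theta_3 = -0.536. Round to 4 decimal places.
\rho(1) = -0.3746

For an MA(q) process with theta_0 = 1, the autocovariance is
  gamma(k) = sigma^2 * sum_{i=0..q-k} theta_i * theta_{i+k},
and rho(k) = gamma(k) / gamma(0). Sigma^2 cancels.
  numerator   = (1)*(-0.271) + (-0.271)*(0.354) + (0.354)*(-0.536) = -0.556678.
  denominator = (1)^2 + (-0.271)^2 + (0.354)^2 + (-0.536)^2 = 1.486053.
  rho(1) = -0.556678 / 1.486053 = -0.3746.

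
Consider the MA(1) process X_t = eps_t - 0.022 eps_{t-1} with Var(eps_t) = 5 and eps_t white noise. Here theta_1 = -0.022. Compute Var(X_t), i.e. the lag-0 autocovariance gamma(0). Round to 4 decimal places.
\gamma(0) = 5.0024

For an MA(q) process X_t = eps_t + sum_i theta_i eps_{t-i} with
Var(eps_t) = sigma^2, the variance is
  gamma(0) = sigma^2 * (1 + sum_i theta_i^2).
  sum_i theta_i^2 = (-0.022)^2 = 0.000484.
  gamma(0) = 5 * (1 + 0.000484) = 5 * 1.000484 = 5.00242, which rounds to 5.0024.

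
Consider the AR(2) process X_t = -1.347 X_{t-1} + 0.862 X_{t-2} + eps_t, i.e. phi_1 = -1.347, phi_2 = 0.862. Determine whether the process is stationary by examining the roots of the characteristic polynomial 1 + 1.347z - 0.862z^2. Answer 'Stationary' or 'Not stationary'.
\text{Not stationary}

The AR(p) characteristic polynomial is P(z) = 1 + 1.347z - 0.862z^2.
Stationarity requires all roots to lie outside the unit circle, i.e. |z| > 1 for every root.
Set 1 + (1.347) z + (-0.862) z^2 = 0, i.e. a z^2 + b z + c = 0 with a = -0.862, b = 1.347, c = 1.
Discriminant D = b^2 - 4ac = (1.347)^2 - 4*(-0.862)*1 = 1.814409 - (-3.448) = 5.262409.
D >= 0, so the roots are real: z = (-b +/- sqrt(D)) / (2a) = (-1.347 +/- 2.293994) / (-1.724).
  z_1 = (-1.347 + 2.293994) / (-1.724) = -0.5493,   |z_1| = 0.5493.
  z_2 = (-1.347 - 2.293994) / (-1.724) = 2.1119,   |z_2| = 2.1119.
Moduli of all roots: 0.5493, 2.1119.
All moduli strictly greater than 1? No.
Verdict: Not stationary.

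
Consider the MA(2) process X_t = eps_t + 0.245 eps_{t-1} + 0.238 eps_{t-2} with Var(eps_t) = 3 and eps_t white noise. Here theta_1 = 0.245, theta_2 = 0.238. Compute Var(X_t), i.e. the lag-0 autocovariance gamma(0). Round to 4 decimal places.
\gamma(0) = 3.3500

For an MA(q) process X_t = eps_t + sum_i theta_i eps_{t-i} with
Var(eps_t) = sigma^2, the variance is
  gamma(0) = sigma^2 * (1 + sum_i theta_i^2).
  sum_i theta_i^2 = (0.245)^2 + (0.238)^2 = 0.060025 + 0.056644 = 0.116669.
  gamma(0) = 3 * (1 + 0.116669) = 3 * 1.116669 = 3.350007, which rounds to 3.3500.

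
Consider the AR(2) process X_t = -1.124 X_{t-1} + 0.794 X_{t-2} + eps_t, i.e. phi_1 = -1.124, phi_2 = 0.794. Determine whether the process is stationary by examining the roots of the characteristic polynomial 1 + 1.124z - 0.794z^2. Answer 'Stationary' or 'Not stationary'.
\text{Not stationary}

The AR(p) characteristic polynomial is P(z) = 1 + 1.124z - 0.794z^2.
Stationarity requires all roots to lie outside the unit circle, i.e. |z| > 1 for every root.
Set 1 + (1.124) z + (-0.794) z^2 = 0, i.e. a z^2 + b z + c = 0 with a = -0.794, b = 1.124, c = 1.
Discriminant D = b^2 - 4ac = (1.124)^2 - 4*(-0.794)*1 = 1.263376 - (-3.176) = 4.439376.
D >= 0, so the roots are real: z = (-b +/- sqrt(D)) / (2a) = (-1.124 +/- 2.106983) / (-1.588).
  z_1 = (-1.124 + 2.106983) / (-1.588) = -0.619,   |z_1| = 0.619.
  z_2 = (-1.124 - 2.106983) / (-1.588) = 2.0346,   |z_2| = 2.0346.
Moduli of all roots: 0.6190, 2.0346.
All moduli strictly greater than 1? No.
Verdict: Not stationary.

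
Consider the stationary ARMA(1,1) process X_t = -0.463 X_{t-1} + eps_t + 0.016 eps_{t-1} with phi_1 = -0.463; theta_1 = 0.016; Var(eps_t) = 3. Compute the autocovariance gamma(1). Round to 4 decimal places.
\gamma(1) = -1.6943

Multiply the model equation by X_{t-k} and take expectations. With theta_0 = psi_0 = 1 and psi_j the MA(infinity) weights, this gives
  gamma(k) - sum_i phi_i gamma(k-i) = c_k,
  c_k = sigma^2 * sum_{j=k..q} theta_j psi_{j-k}   (c_k = 0 for k > q),
using gamma(-m) = gamma(m).
psi-weights needed (psi_j = theta_j + sum_i phi_i psi_{j-i}):
  psi_1 = theta_1 + phi_1 = 0.016 + (-0.463) = -0.447
Right-hand sides:
  c_0 = sigma^2 (1 + theta_1 psi_1) = 3 * (1 + (0.016)(-0.447)) = 3 * 0.992848 = 2.978544
  c_1 = sigma^2 theta_1 = 3 * (0.016) = 0.048
  c_2 = 0
Equations for k = 0 and k = 1 (AR order 1):
  gamma(0) = phi_1 gamma(1) + c_0
  gamma(1) = phi_1 gamma(0) + c_1
Substituting the second into the first: gamma(0) (1 - phi_1^2) = c_0 + phi_1 c_1, so
  gamma(0) = (c_0 + phi_1 c_1) / (1 - phi_1^2) = (2.978544 + (-0.463)(0.048)) / (1 - (-0.463)^2) = 2.95632 / 0.785631 = 3.762988.
  gamma(1) = phi_1 gamma(0) + c_1 = (-0.463)(3.762988) + (0.048) = -1.694263.
Therefore gamma(1) = -1.6943 (to 4 decimal places).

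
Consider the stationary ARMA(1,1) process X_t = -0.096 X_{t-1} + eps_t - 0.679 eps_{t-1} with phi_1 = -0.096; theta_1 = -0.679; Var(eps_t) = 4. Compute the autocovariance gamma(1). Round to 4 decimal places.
\gamma(1) = -3.3328

Multiply the model equation by X_{t-k} and take expectations. With theta_0 = psi_0 = 1 and psi_j the MA(infinity) weights, this gives
  gamma(k) - sum_i phi_i gamma(k-i) = c_k,
  c_k = sigma^2 * sum_{j=k..q} theta_j psi_{j-k}   (c_k = 0 for k > q),
using gamma(-m) = gamma(m).
psi-weights needed (psi_j = theta_j + sum_i phi_i psi_{j-i}):
  psi_1 = theta_1 + phi_1 = -0.679 + (-0.096) = -0.775
Right-hand sides:
  c_0 = sigma^2 (1 + theta_1 psi_1) = 4 * (1 + (-0.679)(-0.775)) = 4 * 1.526225 = 6.1049
  c_1 = sigma^2 theta_1 = 4 * (-0.679) = -2.716
  c_2 = 0
Equations for k = 0 and k = 1 (AR order 1):
  gamma(0) = phi_1 gamma(1) + c_0
  gamma(1) = phi_1 gamma(0) + c_1
Substituting the second into the first: gamma(0) (1 - phi_1^2) = c_0 + phi_1 c_1, so
  gamma(0) = (c_0 + phi_1 c_1) / (1 - phi_1^2) = (6.1049 + (-0.096)(-2.716)) / (1 - (-0.096)^2) = 6.365636 / 0.990784 = 6.424847.
  gamma(1) = phi_1 gamma(0) + c_1 = (-0.096)(6.424847) + (-2.716) = -3.332785.
Therefore gamma(1) = -3.3328 (to 4 decimal places).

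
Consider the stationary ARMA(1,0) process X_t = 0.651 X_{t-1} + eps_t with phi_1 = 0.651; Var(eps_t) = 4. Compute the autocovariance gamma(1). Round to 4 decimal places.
\gamma(1) = 4.5193

Multiply the model equation by X_{t-k} and take expectations. With theta_0 = psi_0 = 1 and psi_j the MA(infinity) weights, this gives
  gamma(k) - sum_i phi_i gamma(k-i) = c_k,
  c_k = sigma^2 * sum_{j=k..q} theta_j psi_{j-k}   (c_k = 0 for k > q),
using gamma(-m) = gamma(m).
Pure AR (q = 0): c_0 = sigma^2 = 4, c_k = 0 for k >= 1.
Equations for k = 0 and k = 1 (AR order 1):
  gamma(0) = phi_1 gamma(1) + c_0
  gamma(1) = phi_1 gamma(0) + c_1
Substituting the second into the first: gamma(0) (1 - phi_1^2) = c_0 + phi_1 c_1, so
  gamma(0) = c_0 / (1 - phi_1^2) = 4 / (1 - (0.651)^2) = 4 / 0.576199 = 6.942046.
  gamma(1) = phi_1 gamma(0) = (0.651)(6.942046) = 4.519272.
Therefore gamma(1) = 4.5193 (to 4 decimal places).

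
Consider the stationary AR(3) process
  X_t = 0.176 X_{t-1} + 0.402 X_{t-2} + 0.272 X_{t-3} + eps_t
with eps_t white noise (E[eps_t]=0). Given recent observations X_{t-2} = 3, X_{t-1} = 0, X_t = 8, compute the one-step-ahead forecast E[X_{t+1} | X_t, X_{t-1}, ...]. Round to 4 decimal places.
E[X_{t+1} \mid \mathcal F_t] = 2.2240

For an AR(p) model X_t = c + sum_i phi_i X_{t-i} + eps_t, the
one-step-ahead conditional mean is
  E[X_{t+1} | X_t, ...] = c + sum_i phi_i X_{t+1-i}.
Substitute known values:
  E[X_{t+1} | ...] = (0.176) * (8) + (0.402) * (0) + (0.272) * (3)
                   = 2.2240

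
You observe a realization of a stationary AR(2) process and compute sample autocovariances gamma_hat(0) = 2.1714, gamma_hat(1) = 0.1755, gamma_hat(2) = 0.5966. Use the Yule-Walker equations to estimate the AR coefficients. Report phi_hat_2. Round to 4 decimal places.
\hat\phi_{2} = 0.2700

The Yule-Walker equations for an AR(p) process read, in matrix form,
  Gamma_p phi = r_p,   with   (Gamma_p)_{ij} = gamma(|i - j|),
                       (r_p)_i = gamma(i),   i,j = 1..p.
Substitute the sample gammas (Toeplitz matrix and right-hand side of size 2):
  Gamma_p = [[2.1714, 0.1755], [0.1755, 2.1714]]
  r_p     = [0.1755, 0.5966]
Written out:
  2.1714 phi_1 + 0.1755 phi_2 = 0.1755
  0.1755 phi_1 + 2.1714 phi_2 = 0.5966
Solve by Cramer's rule:
  det = gamma(0)^2 - gamma(1)^2 = (2.1714)^2 - (0.1755)^2 = 4.71497796 - 0.03080025 = 4.68417771
  phi_hat_1 = [gamma(1) gamma(0) - gamma(1) gamma(2)] / det = [(0.1755)(2.1714) - (0.1755)(0.5966)] / 4.68417771 = 0.2763774 / 4.68417771 = 0.059
  phi_hat_2 = [gamma(0) gamma(2) - gamma(1)^2] / det = [(2.1714)(0.5966) - (0.1755)^2] / 4.68417771 = 1.26465699 / 4.68417771 = 0.27
So phi_hat = [0.0590, 0.2700].
Therefore phi_hat_2 = 0.2700.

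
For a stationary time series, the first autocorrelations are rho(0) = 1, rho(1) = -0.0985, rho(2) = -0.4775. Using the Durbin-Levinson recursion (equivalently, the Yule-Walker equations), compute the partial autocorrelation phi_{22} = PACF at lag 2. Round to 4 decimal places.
\phi_{22} = -0.4920

The PACF at lag k is phi_{kk}, the last component of the solution
to the Yule-Walker system G_k phi = r_k where
  (G_k)_{ij} = rho(|i - j|), (r_k)_i = rho(i), i,j = 1..k.
Equivalently, Durbin-Levinson gives phi_{kk} iteratively:
  phi_{11} = rho(1)
  phi_{kk} = [rho(k) - sum_{j=1..k-1} phi_{k-1,j} rho(k-j)]
            / [1 - sum_{j=1..k-1} phi_{k-1,j} rho(j)],
  phi_{k,j} = phi_{k-1,j} - phi_{kk} phi_{k-1,k-j},  j = 1..k-1.
Step k = 1:
  phi_11 = rho(1) = -0.0985.
Step k = 2:
  phi_22 = [rho(2) - phi_11 rho(1)] / [1 - phi_11 rho(1)] = [-0.4775 - (-0.0985)(-0.0985)] / [1 - (-0.0985)(-0.0985)]
         = -0.48720225 / 0.99029775 = -0.492.
Therefore phi_{22} = -0.4920.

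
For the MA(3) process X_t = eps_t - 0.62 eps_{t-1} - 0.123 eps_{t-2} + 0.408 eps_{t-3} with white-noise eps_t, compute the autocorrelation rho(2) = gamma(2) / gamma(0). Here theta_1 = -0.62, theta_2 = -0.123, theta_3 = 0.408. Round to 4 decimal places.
\rho(2) = -0.2401

For an MA(q) process with theta_0 = 1, the autocovariance is
  gamma(k) = sigma^2 * sum_{i=0..q-k} theta_i * theta_{i+k},
and rho(k) = gamma(k) / gamma(0). Sigma^2 cancels.
  numerator   = (1)*(-0.123) + (-0.62)*(0.408) = -0.37596.
  denominator = (1)^2 + (-0.62)^2 + (-0.123)^2 + (0.408)^2 = 1.565993.
  rho(2) = -0.37596 / 1.565993 = -0.2401.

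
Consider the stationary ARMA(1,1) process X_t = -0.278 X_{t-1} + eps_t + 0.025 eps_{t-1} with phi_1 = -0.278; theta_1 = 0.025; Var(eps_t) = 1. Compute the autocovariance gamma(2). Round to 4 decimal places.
\gamma(2) = 0.0757

Multiply the model equation by X_{t-k} and take expectations. With theta_0 = psi_0 = 1 and psi_j the MA(infinity) weights, this gives
  gamma(k) - sum_i phi_i gamma(k-i) = c_k,
  c_k = sigma^2 * sum_{j=k..q} theta_j psi_{j-k}   (c_k = 0 for k > q),
using gamma(-m) = gamma(m).
psi-weights needed (psi_j = theta_j + sum_i phi_i psi_{j-i}):
  psi_1 = theta_1 + phi_1 = 0.025 + (-0.278) = -0.253
Right-hand sides:
  c_0 = sigma^2 (1 + theta_1 psi_1) = 1 * (1 + (0.025)(-0.253)) = 1 * 0.993675 = 0.993675
  c_1 = sigma^2 theta_1 = 1 * (0.025) = 0.025
  c_2 = 0
Equations for k = 0 and k = 1 (AR order 1):
  gamma(0) = phi_1 gamma(1) + c_0
  gamma(1) = phi_1 gamma(0) + c_1
Substituting the second into the first: gamma(0) (1 - phi_1^2) = c_0 + phi_1 c_1, so
  gamma(0) = (c_0 + phi_1 c_1) / (1 - phi_1^2) = (0.993675 + (-0.278)(0.025)) / (1 - (-0.278)^2) = 0.986725 / 0.922716 = 1.06937.
  gamma(1) = phi_1 gamma(0) + c_1 = (-0.278)(1.06937) + (0.025) = -0.272285.
For k = 2 (> q): gamma(2) = phi_1 gamma(1) = (-0.278)(-0.272285) = 0.075695.
Therefore gamma(2) = 0.0757 (to 4 decimal places).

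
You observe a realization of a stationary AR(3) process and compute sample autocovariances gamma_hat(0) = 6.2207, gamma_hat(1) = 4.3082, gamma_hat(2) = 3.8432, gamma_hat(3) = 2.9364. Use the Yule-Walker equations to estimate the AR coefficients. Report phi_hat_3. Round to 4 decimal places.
\hat\phi_{3} = -0.0540

The Yule-Walker equations for an AR(p) process read, in matrix form,
  Gamma_p phi = r_p,   with   (Gamma_p)_{ij} = gamma(|i - j|),
                       (r_p)_i = gamma(i),   i,j = 1..p.
Substitute the sample gammas (Toeplitz matrix and right-hand side of size 3):
  Gamma_p = [[6.2207, 4.3082, 3.8432], [4.3082, 6.2207, 4.3082], [3.8432, 4.3082, 6.2207]]
  r_p     = [4.3082, 3.8432, 2.9364]
Written out (R1..R3):
  (R1) 6.2207 phi_1 + 4.3082 phi_2 + 3.8432 phi_3 = 4.3082
  (R2) 4.3082 phi_1 + 6.2207 phi_2 + 4.3082 phi_3 = 3.8432
  (R3) 3.8432 phi_1 + 4.3082 phi_2 + 6.2207 phi_3 = 2.9364
Gaussian elimination:
  R2 <- R2 - (4.3082/6.2207) R1 = R2 - (0.692559) R1:  3.237019 phi_2 + 1.646558 phi_3 = 0.859519
  R3 <- R3 - (3.8432/6.2207) R1 = R3 - (0.617808) R1:  1.646558 phi_2 + 3.846339 phi_3 = 0.274758
  R3 <- R3 - (1.646558/3.237019) R2 = R3 - (0.508665) R2:  3.008792 phi_3 = -0.162449
Back-substitution:
  phi_hat_3 = -0.162449 / 3.008792 = -0.053991
  phi_hat_2 = (0.859519 - (1.646558)(-0.053991)) / 3.237019 = 0.292991
  phi_hat_1 = (4.3082 - (4.3082)(0.292991) - (3.8432)(-0.053991)) / 6.2207 = 0.523001
So phi_hat = [0.5230, 0.2930, -0.0540].
Therefore phi_hat_3 = -0.0540.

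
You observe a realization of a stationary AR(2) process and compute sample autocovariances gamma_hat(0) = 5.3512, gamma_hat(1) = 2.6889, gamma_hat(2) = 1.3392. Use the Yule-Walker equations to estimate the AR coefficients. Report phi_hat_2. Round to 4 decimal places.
\hat\phi_{2} = -0.0030

The Yule-Walker equations for an AR(p) process read, in matrix form,
  Gamma_p phi = r_p,   with   (Gamma_p)_{ij} = gamma(|i - j|),
                       (r_p)_i = gamma(i),   i,j = 1..p.
Substitute the sample gammas (Toeplitz matrix and right-hand side of size 2):
  Gamma_p = [[5.3512, 2.6889], [2.6889, 5.3512]]
  r_p     = [2.6889, 1.3392]
Written out:
  5.3512 phi_1 + 2.6889 phi_2 = 2.6889
  2.6889 phi_1 + 5.3512 phi_2 = 1.3392
Solve by Cramer's rule:
  det = gamma(0)^2 - gamma(1)^2 = (5.3512)^2 - (2.6889)^2 = 28.63534144 - 7.23018321 = 21.40515823
  phi_hat_1 = [gamma(1) gamma(0) - gamma(1) gamma(2)] / det = [(2.6889)(5.3512) - (2.6889)(1.3392)] / 21.40515823 = 10.7878668 / 21.40515823 = 0.504
  phi_hat_2 = [gamma(0) gamma(2) - gamma(1)^2] / det = [(5.3512)(1.3392) - (2.6889)^2] / 21.40515823 = -0.06385617 / 21.40515823 = -0.003
So phi_hat = [0.5040, -0.0030].
Therefore phi_hat_2 = -0.0030.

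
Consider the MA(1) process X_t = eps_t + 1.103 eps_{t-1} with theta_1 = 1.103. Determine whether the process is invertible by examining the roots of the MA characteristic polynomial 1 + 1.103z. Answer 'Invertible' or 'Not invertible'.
\text{Not invertible}

The MA(q) characteristic polynomial is P(z) = 1 + 1.103z.
Invertibility requires all roots to lie outside the unit circle, i.e. |z| > 1 for every root.
This is linear in z: 1 + (1.103) z = 0  =>  z = -1/(1.103) = -0.906618,  |z| = 0.906618.
Moduli of all roots: 0.9066.
All moduli strictly greater than 1? No.
Verdict: Not invertible.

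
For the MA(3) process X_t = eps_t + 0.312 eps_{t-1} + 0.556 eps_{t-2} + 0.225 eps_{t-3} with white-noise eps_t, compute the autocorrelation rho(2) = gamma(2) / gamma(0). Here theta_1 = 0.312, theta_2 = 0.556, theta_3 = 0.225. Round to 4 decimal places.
\rho(2) = 0.4298

For an MA(q) process with theta_0 = 1, the autocovariance is
  gamma(k) = sigma^2 * sum_{i=0..q-k} theta_i * theta_{i+k},
and rho(k) = gamma(k) / gamma(0). Sigma^2 cancels.
  numerator   = (1)*(0.556) + (0.312)*(0.225) = 0.6262.
  denominator = (1)^2 + (0.312)^2 + (0.556)^2 + (0.225)^2 = 1.457105.
  rho(2) = 0.6262 / 1.457105 = 0.4298.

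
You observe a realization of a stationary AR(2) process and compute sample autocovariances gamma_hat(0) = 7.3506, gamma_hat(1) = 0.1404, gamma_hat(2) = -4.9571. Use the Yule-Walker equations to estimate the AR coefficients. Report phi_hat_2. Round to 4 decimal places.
\hat\phi_{2} = -0.6750

The Yule-Walker equations for an AR(p) process read, in matrix form,
  Gamma_p phi = r_p,   with   (Gamma_p)_{ij} = gamma(|i - j|),
                       (r_p)_i = gamma(i),   i,j = 1..p.
Substitute the sample gammas (Toeplitz matrix and right-hand side of size 2):
  Gamma_p = [[7.3506, 0.1404], [0.1404, 7.3506]]
  r_p     = [0.1404, -4.9571]
Written out:
  7.3506 phi_1 + 0.1404 phi_2 = 0.1404
  0.1404 phi_1 + 7.3506 phi_2 = -4.9571
Solve by Cramer's rule:
  det = gamma(0)^2 - gamma(1)^2 = (7.3506)^2 - (0.1404)^2 = 54.03132036 - 0.01971216 = 54.0116082
  phi_hat_1 = [gamma(1) gamma(0) - gamma(1) gamma(2)] / det = [(0.1404)(7.3506) - (0.1404)(-4.9571)] / 54.0116082 = 1.72800108 / 54.0116082 = 0.032
  phi_hat_2 = [gamma(0) gamma(2) - gamma(1)^2] / det = [(7.3506)(-4.9571) - (0.1404)^2] / 54.0116082 = -36.45737142 / 54.0116082 = -0.675
So phi_hat = [0.0320, -0.6750].
Therefore phi_hat_2 = -0.6750.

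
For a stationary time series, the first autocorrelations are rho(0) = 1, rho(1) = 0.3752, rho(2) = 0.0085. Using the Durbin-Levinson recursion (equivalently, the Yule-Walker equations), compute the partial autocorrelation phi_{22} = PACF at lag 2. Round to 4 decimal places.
\phi_{22} = -0.1539

The PACF at lag k is phi_{kk}, the last component of the solution
to the Yule-Walker system G_k phi = r_k where
  (G_k)_{ij} = rho(|i - j|), (r_k)_i = rho(i), i,j = 1..k.
Equivalently, Durbin-Levinson gives phi_{kk} iteratively:
  phi_{11} = rho(1)
  phi_{kk} = [rho(k) - sum_{j=1..k-1} phi_{k-1,j} rho(k-j)]
            / [1 - sum_{j=1..k-1} phi_{k-1,j} rho(j)],
  phi_{k,j} = phi_{k-1,j} - phi_{kk} phi_{k-1,k-j},  j = 1..k-1.
Step k = 1:
  phi_11 = rho(1) = 0.3752.
Step k = 2:
  phi_22 = [rho(2) - phi_11 rho(1)] / [1 - phi_11 rho(1)] = [0.0085 - (0.3752)(0.3752)] / [1 - (0.3752)(0.3752)]
         = -0.13227504 / 0.85922496 = -0.1539.
Therefore phi_{22} = -0.1539.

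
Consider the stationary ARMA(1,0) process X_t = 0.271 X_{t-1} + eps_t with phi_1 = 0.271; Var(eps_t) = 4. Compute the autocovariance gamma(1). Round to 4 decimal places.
\gamma(1) = 1.1699

Multiply the model equation by X_{t-k} and take expectations. With theta_0 = psi_0 = 1 and psi_j the MA(infinity) weights, this gives
  gamma(k) - sum_i phi_i gamma(k-i) = c_k,
  c_k = sigma^2 * sum_{j=k..q} theta_j psi_{j-k}   (c_k = 0 for k > q),
using gamma(-m) = gamma(m).
Pure AR (q = 0): c_0 = sigma^2 = 4, c_k = 0 for k >= 1.
Equations for k = 0 and k = 1 (AR order 1):
  gamma(0) = phi_1 gamma(1) + c_0
  gamma(1) = phi_1 gamma(0) + c_1
Substituting the second into the first: gamma(0) (1 - phi_1^2) = c_0 + phi_1 c_1, so
  gamma(0) = c_0 / (1 - phi_1^2) = 4 / (1 - (0.271)^2) = 4 / 0.926559 = 4.317048.
  gamma(1) = phi_1 gamma(0) = (0.271)(4.317048) = 1.16992.
Therefore gamma(1) = 1.1699 (to 4 decimal places).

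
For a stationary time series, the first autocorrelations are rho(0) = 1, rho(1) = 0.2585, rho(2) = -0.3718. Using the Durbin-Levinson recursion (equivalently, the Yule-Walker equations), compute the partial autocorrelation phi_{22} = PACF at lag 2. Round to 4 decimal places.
\phi_{22} = -0.4700

The PACF at lag k is phi_{kk}, the last component of the solution
to the Yule-Walker system G_k phi = r_k where
  (G_k)_{ij} = rho(|i - j|), (r_k)_i = rho(i), i,j = 1..k.
Equivalently, Durbin-Levinson gives phi_{kk} iteratively:
  phi_{11} = rho(1)
  phi_{kk} = [rho(k) - sum_{j=1..k-1} phi_{k-1,j} rho(k-j)]
            / [1 - sum_{j=1..k-1} phi_{k-1,j} rho(j)],
  phi_{k,j} = phi_{k-1,j} - phi_{kk} phi_{k-1,k-j},  j = 1..k-1.
Step k = 1:
  phi_11 = rho(1) = 0.2585.
Step k = 2:
  phi_22 = [rho(2) - phi_11 rho(1)] / [1 - phi_11 rho(1)] = [-0.3718 - (0.2585)(0.2585)] / [1 - (0.2585)(0.2585)]
         = -0.43862225 / 0.93317775 = -0.47.
Therefore phi_{22} = -0.4700.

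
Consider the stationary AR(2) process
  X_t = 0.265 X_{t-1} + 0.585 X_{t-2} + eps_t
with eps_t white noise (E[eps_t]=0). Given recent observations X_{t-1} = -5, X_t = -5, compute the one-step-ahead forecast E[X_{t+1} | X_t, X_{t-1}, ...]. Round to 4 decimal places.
E[X_{t+1} \mid \mathcal F_t] = -4.2500

For an AR(p) model X_t = c + sum_i phi_i X_{t-i} + eps_t, the
one-step-ahead conditional mean is
  E[X_{t+1} | X_t, ...] = c + sum_i phi_i X_{t+1-i}.
Substitute known values:
  E[X_{t+1} | ...] = (0.265) * (-5) + (0.585) * (-5)
                   = -4.2500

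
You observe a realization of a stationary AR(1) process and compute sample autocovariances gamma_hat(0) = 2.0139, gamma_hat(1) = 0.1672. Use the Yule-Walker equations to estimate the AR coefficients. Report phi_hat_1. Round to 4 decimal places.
\hat\phi_{1} = 0.0830

The Yule-Walker equations for an AR(p) process read, in matrix form,
  Gamma_p phi = r_p,   with   (Gamma_p)_{ij} = gamma(|i - j|),
                       (r_p)_i = gamma(i),   i,j = 1..p.
Substitute the sample gammas (Toeplitz matrix and right-hand side of size 1):
  Gamma_p = [[2.0139]]
  r_p     = [0.1672]
With p = 1 this is the single equation gamma(0) phi_1 = gamma(1):
  phi_hat_1 = gamma(1) / gamma(0) = 0.1672 / 2.0139 = 0.0830.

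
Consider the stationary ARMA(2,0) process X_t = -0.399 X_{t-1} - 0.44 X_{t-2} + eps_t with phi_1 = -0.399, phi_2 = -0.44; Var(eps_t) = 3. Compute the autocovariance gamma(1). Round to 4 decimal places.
\gamma(1) = -1.1165

Multiply the model equation by X_{t-k} and take expectations. With theta_0 = psi_0 = 1 and psi_j the MA(infinity) weights, this gives
  gamma(k) - sum_i phi_i gamma(k-i) = c_k,
  c_k = sigma^2 * sum_{j=k..q} theta_j psi_{j-k}   (c_k = 0 for k > q),
using gamma(-m) = gamma(m).
Pure AR (q = 0): c_0 = sigma^2 = 3, c_k = 0 for k >= 1.
Equations for k = 0, 1, 2 (AR order 2, c_2 = 0):
  (E0) gamma(0) = phi_1 gamma(1) + phi_2 gamma(2) + c_0
  (E1) gamma(1) = phi_1 gamma(0) + phi_2 gamma(1) + c_1
  (E2) gamma(2) = phi_1 gamma(1) + phi_2 gamma(0)
From (E1): gamma(1) = A gamma(0) + B with
  A = phi_1 / (1 - phi_2) = -0.399 / 1.44 = -0.277083,   B = c_1 / (1 - phi_2) = 0 / 1.44 = 0.
Insert (E2) into (E0): gamma(0) (1 - phi_2^2) = phi_1 (1 + phi_2) gamma(1) + c_0.
  phi_1 (1 + phi_2) = (-0.399)(0.56) = -0.22344,   1 - phi_2^2 = 0.8064.
Replace gamma(1) by A gamma(0) + B and collect gamma(0):
  gamma(0) [0.8064 - (-0.22344)(-0.277083)] = c_0 = 3
  gamma(0) * 0.744488 = 3
  gamma(0) = 3 / 0.744488 = 4.029612.
  gamma(1) = A gamma(0) = (-0.277083)(4.029612) = -1.116538.
Therefore gamma(1) = -1.1165 (to 4 decimal places).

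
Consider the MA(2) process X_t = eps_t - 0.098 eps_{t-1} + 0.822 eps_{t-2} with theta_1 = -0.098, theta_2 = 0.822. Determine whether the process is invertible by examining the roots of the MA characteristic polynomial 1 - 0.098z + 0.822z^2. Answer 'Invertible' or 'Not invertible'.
\text{Invertible}

The MA(q) characteristic polynomial is P(z) = 1 - 0.098z + 0.822z^2.
Invertibility requires all roots to lie outside the unit circle, i.e. |z| > 1 for every root.
Set 1 + (-0.098) z + (0.822) z^2 = 0, i.e. a z^2 + b z + c = 0 with a = 0.822, b = -0.098, c = 1.
Discriminant D = b^2 - 4ac = (-0.098)^2 - 4*(0.822)*1 = 0.009604 - (3.288) = -3.278396.
D < 0, so the roots are the complex-conjugate pair z = (-b +/- i sqrt(-D)) / (2a) = 0.0596 +/- 1.1014i.
For a conjugate pair |z|^2 = z * conj(z) = (product of roots) = c/a = 1/(0.822) = 1.216545, so |z| = sqrt(1.216545) = 1.103 for both roots.
Moduli of all roots: 1.1030, 1.1030.
All moduli strictly greater than 1? Yes.
Verdict: Invertible.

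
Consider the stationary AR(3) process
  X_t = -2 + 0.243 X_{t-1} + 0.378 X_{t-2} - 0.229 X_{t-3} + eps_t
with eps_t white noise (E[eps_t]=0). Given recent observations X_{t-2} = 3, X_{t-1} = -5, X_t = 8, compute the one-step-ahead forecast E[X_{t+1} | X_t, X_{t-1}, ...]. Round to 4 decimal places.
E[X_{t+1} \mid \mathcal F_t] = -2.6330

For an AR(p) model X_t = c + sum_i phi_i X_{t-i} + eps_t, the
one-step-ahead conditional mean is
  E[X_{t+1} | X_t, ...] = c + sum_i phi_i X_{t+1-i}.
Substitute known values:
  E[X_{t+1} | ...] = -2 + (0.243) * (8) + (0.378) * (-5) + (-0.229) * (3)
                   = -2.6330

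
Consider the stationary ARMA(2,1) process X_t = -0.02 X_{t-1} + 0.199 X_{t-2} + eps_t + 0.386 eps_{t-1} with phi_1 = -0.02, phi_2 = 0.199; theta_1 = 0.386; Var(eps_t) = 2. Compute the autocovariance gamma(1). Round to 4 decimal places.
\gamma(1) = 0.9050

Multiply the model equation by X_{t-k} and take expectations. With theta_0 = psi_0 = 1 and psi_j the MA(infinity) weights, this gives
  gamma(k) - sum_i phi_i gamma(k-i) = c_k,
  c_k = sigma^2 * sum_{j=k..q} theta_j psi_{j-k}   (c_k = 0 for k > q),
using gamma(-m) = gamma(m).
psi-weights needed (psi_j = theta_j + sum_i phi_i psi_{j-i}):
  psi_1 = theta_1 + phi_1 = 0.386 + (-0.02) = 0.366
Right-hand sides:
  c_0 = sigma^2 (1 + theta_1 psi_1) = 2 * (1 + (0.386)(0.366)) = 2 * 1.141276 = 2.282552
  c_1 = sigma^2 theta_1 = 2 * (0.386) = 0.772
  c_2 = 0
Equations for k = 0, 1, 2 (AR order 2, c_2 = 0):
  (E0) gamma(0) = phi_1 gamma(1) + phi_2 gamma(2) + c_0
  (E1) gamma(1) = phi_1 gamma(0) + phi_2 gamma(1) + c_1
  (E2) gamma(2) = phi_1 gamma(1) + phi_2 gamma(0)
From (E1): gamma(1) = A gamma(0) + B with
  A = phi_1 / (1 - phi_2) = -0.02 / 0.801 = -0.024969,   B = c_1 / (1 - phi_2) = 0.772 / 0.801 = 0.963795.
Insert (E2) into (E0): gamma(0) (1 - phi_2^2) = phi_1 (1 + phi_2) gamma(1) + c_0.
  phi_1 (1 + phi_2) = (-0.02)(1.199) = -0.02398,   1 - phi_2^2 = 0.960399.
Replace gamma(1) by A gamma(0) + B and collect gamma(0):
  gamma(0) [0.960399 - (-0.02398)(-0.024969)] = (-0.02398)(0.963795) + 2.282552
  gamma(0) * 0.9598 = 2.25944
  gamma(0) = 2.25944 / 0.9598 = 2.354073.
  gamma(1) = A gamma(0) + B = (-0.024969)(2.354073) + (0.963795) = 0.905017.
Therefore gamma(1) = 0.9050 (to 4 decimal places).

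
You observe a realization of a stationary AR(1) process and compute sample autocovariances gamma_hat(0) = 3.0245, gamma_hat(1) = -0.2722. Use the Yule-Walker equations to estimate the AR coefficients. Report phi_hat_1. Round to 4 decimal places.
\hat\phi_{1} = -0.0900

The Yule-Walker equations for an AR(p) process read, in matrix form,
  Gamma_p phi = r_p,   with   (Gamma_p)_{ij} = gamma(|i - j|),
                       (r_p)_i = gamma(i),   i,j = 1..p.
Substitute the sample gammas (Toeplitz matrix and right-hand side of size 1):
  Gamma_p = [[3.0245]]
  r_p     = [-0.2722]
With p = 1 this is the single equation gamma(0) phi_1 = gamma(1):
  phi_hat_1 = gamma(1) / gamma(0) = -0.2722 / 3.0245 = -0.0900.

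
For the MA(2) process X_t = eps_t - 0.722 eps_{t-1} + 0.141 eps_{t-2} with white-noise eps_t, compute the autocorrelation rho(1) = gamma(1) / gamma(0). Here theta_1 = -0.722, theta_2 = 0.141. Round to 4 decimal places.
\rho(1) = -0.5345

For an MA(q) process with theta_0 = 1, the autocovariance is
  gamma(k) = sigma^2 * sum_{i=0..q-k} theta_i * theta_{i+k},
and rho(k) = gamma(k) / gamma(0). Sigma^2 cancels.
  numerator   = (1)*(-0.722) + (-0.722)*(0.141) = -0.823802.
  denominator = (1)^2 + (-0.722)^2 + (0.141)^2 = 1.541165.
  rho(1) = -0.823802 / 1.541165 = -0.5345.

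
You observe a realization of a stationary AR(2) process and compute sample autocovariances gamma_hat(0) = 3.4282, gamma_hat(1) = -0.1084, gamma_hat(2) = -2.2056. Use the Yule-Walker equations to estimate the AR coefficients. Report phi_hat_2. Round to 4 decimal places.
\hat\phi_{2} = -0.6450

The Yule-Walker equations for an AR(p) process read, in matrix form,
  Gamma_p phi = r_p,   with   (Gamma_p)_{ij} = gamma(|i - j|),
                       (r_p)_i = gamma(i),   i,j = 1..p.
Substitute the sample gammas (Toeplitz matrix and right-hand side of size 2):
  Gamma_p = [[3.4282, -0.1084], [-0.1084, 3.4282]]
  r_p     = [-0.1084, -2.2056]
Written out:
  3.4282 phi_1 - 0.1084 phi_2 = -0.1084
  -0.1084 phi_1 + 3.4282 phi_2 = -2.2056
Solve by Cramer's rule:
  det = gamma(0)^2 - gamma(1)^2 = (3.4282)^2 - (-0.1084)^2 = 11.75255524 - 0.01175056 = 11.74080468
  phi_hat_1 = [gamma(1) gamma(0) - gamma(1) gamma(2)] / det = [(-0.1084)(3.4282) - (-0.1084)(-2.2056)] / 11.74080468 = -0.61070392 / 11.74080468 = -0.052
  phi_hat_2 = [gamma(0) gamma(2) - gamma(1)^2] / det = [(3.4282)(-2.2056) - (-0.1084)^2] / 11.74080468 = -7.57298848 / 11.74080468 = -0.645
So phi_hat = [-0.0520, -0.6450].
Therefore phi_hat_2 = -0.6450.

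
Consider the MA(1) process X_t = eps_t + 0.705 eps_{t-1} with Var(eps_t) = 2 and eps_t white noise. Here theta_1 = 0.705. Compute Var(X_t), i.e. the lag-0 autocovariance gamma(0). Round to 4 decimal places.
\gamma(0) = 2.9941

For an MA(q) process X_t = eps_t + sum_i theta_i eps_{t-i} with
Var(eps_t) = sigma^2, the variance is
  gamma(0) = sigma^2 * (1 + sum_i theta_i^2).
  sum_i theta_i^2 = (0.705)^2 = 0.497025.
  gamma(0) = 2 * (1 + 0.497025) = 2 * 1.497025 = 2.99405, which rounds to 2.9941.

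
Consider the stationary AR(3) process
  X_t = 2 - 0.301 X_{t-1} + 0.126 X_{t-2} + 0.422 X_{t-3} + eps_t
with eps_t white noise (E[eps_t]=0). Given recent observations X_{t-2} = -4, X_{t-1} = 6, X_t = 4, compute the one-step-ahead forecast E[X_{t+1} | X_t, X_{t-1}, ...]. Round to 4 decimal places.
E[X_{t+1} \mid \mathcal F_t] = -0.1360

For an AR(p) model X_t = c + sum_i phi_i X_{t-i} + eps_t, the
one-step-ahead conditional mean is
  E[X_{t+1} | X_t, ...] = c + sum_i phi_i X_{t+1-i}.
Substitute known values:
  E[X_{t+1} | ...] = 2 + (-0.301) * (4) + (0.126) * (6) + (0.422) * (-4)
                   = -0.1360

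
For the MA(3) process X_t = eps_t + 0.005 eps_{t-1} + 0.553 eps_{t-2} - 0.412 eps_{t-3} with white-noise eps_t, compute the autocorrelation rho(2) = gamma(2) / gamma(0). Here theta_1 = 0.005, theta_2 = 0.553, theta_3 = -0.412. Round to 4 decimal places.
\rho(2) = 0.3734

For an MA(q) process with theta_0 = 1, the autocovariance is
  gamma(k) = sigma^2 * sum_{i=0..q-k} theta_i * theta_{i+k},
and rho(k) = gamma(k) / gamma(0). Sigma^2 cancels.
  numerator   = (1)*(0.553) + (0.005)*(-0.412) = 0.55094.
  denominator = (1)^2 + (0.005)^2 + (0.553)^2 + (-0.412)^2 = 1.475578.
  rho(2) = 0.55094 / 1.475578 = 0.3734.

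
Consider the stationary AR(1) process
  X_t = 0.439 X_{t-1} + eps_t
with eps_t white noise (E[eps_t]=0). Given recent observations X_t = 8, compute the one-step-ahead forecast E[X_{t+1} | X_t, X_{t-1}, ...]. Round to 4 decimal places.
E[X_{t+1} \mid \mathcal F_t] = 3.5120

For an AR(p) model X_t = c + sum_i phi_i X_{t-i} + eps_t, the
one-step-ahead conditional mean is
  E[X_{t+1} | X_t, ...] = c + sum_i phi_i X_{t+1-i}.
Substitute known values:
  E[X_{t+1} | ...] = (0.439) * (8)
                   = 3.5120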